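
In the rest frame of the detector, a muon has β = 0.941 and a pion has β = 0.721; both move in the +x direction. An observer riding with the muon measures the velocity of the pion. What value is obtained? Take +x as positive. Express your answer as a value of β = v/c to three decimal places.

β = -0.684

β_A = 0.941, β_B = 0.721.
Transform to A's frame with the inverse velocity-addition law: u' = (u − v)/(1 − uv/c²), taking u = β_B and v = β_A.
u' = (0.721 − 0.941) / (1 − (0.941)(0.721)) = -0.2200/0.3215 = -0.6842.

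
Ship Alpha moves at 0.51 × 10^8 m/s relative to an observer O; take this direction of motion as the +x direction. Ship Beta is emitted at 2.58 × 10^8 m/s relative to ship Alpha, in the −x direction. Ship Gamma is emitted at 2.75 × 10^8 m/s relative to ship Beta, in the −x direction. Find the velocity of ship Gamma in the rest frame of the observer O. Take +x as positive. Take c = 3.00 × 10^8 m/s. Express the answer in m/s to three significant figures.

Apply u = (u' + v)/(1 + u'v/c²) successively, working outward toward the observer O.
(Dividing each given speed by c = 3.00 × 10^8 m/s to work in units of c.)
Start: velocity of ship Alpha relative to the observer O = 0.1700c.
Compose with ship Beta (u' = -0.860 in ship Alpha frame): u_1 = (-0.860 + 0.170) / (1 + (-0.860)·0.170) = -0.6900/0.8538 = -0.8082.
Compose with ship Gamma (u' = -0.917 in ship Beta frame): u_2 = (-0.917 + (-0.808)) / (1 + (-0.917)·(-0.808)) = -1.7248/1.7408 = -0.9908.
So u = -0.9908 × 3.00 × 10^8 m/s.

-2.97 × 10^8 m/s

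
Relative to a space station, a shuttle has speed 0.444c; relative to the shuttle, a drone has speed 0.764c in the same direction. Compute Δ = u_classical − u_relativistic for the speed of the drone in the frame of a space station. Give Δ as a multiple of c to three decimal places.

Galilean: u_cl = 0.764 + 0.444 = 1.2080.
Relativistic: u_rel = (0.764 + 0.444) / (1 + 0.764·0.444) = 1.2080/1.3392 = 0.9020.
Δ = 1.2080 − 0.9020 = 0.3060.
(The classical prediction exceeds c; the relativistic result does not.)

Δ = 0.306c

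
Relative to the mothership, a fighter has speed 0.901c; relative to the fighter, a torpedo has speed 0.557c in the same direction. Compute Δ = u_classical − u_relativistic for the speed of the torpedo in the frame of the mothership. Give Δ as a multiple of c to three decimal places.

Galilean: u_cl = 0.557 + 0.901 = 1.4580.
Relativistic: u_rel = (0.557 + 0.901) / (1 + 0.557·0.901) = 1.4580/1.5019 = 0.9708.
Δ = 1.4580 − 0.9708 = 0.4872.
(The classical prediction exceeds c; the relativistic result does not.)

Δ = 0.487c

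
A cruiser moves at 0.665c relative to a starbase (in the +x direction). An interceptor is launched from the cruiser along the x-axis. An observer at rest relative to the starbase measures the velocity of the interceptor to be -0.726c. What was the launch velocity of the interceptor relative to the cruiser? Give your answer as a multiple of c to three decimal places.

Invert the composition law: u' = (u − v)/(1 − uv/c²).
u' = (-0.726 − 0.665) / (1 − (-0.726)(0.665)) = -1.3910/1.4828 = -0.9381.

-0.938c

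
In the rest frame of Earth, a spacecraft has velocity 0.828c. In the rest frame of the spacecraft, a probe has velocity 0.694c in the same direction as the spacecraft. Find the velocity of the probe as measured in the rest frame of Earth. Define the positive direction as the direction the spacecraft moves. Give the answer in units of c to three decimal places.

With v = 0.828 and u' = 0.694 (in units of c),
u = (u' + v)/(1 + u'v/c²):
u = (0.694 + 0.828) / (1 + 0.694·0.828) = 1.5220/1.5746 = 0.9666

0.967c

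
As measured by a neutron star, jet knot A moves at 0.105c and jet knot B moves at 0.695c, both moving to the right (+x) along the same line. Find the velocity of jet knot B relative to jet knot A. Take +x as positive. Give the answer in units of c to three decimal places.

+0.636c

β_A = 0.105, β_B = 0.695.
Transform to A's frame with the inverse velocity-addition law: u' = (u − v)/(1 − uv/c²), taking u = β_B and v = β_A.
u' = (0.695 − 0.105) / (1 − (0.105)(0.695)) = 0.5900/0.9270 = 0.6364.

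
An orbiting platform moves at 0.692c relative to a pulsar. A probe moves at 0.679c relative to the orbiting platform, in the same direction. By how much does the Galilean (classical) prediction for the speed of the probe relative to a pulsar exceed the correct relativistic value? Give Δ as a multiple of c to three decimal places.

Galilean: u_cl = 0.679 + 0.692 = 1.3710.
Relativistic: u_rel = (0.679 + 0.692) / (1 + 0.679·0.692) = 1.3710/1.4699 = 0.9327.
Δ = 1.3710 − 0.9327 = 0.4383.
(The classical prediction exceeds c; the relativistic result does not.)

Δ = 0.438c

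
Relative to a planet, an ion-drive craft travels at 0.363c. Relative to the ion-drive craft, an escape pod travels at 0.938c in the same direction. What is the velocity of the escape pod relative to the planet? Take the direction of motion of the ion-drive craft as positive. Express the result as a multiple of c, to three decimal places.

With v = 0.363 and u' = 0.938 (in units of c),
u = (u' + v)/(1 + u'v/c²):
u = (0.938 + 0.363) / (1 + 0.938·0.363) = 1.3010/1.3405 = 0.9705
(Galilean addition would give +1.301c, exceeding c.)

0.971c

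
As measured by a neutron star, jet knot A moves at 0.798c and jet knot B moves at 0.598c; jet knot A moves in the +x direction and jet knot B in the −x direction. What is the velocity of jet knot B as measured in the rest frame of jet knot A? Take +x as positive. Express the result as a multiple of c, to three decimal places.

β_A = 0.798, β_B = -0.598.
Transform to A's frame with the inverse velocity-addition law: u' = (u − v)/(1 − uv/c²), taking u = β_B and v = β_A.
u' = (-0.598 − 0.798) / (1 − (0.798)(-0.598)) = -1.3960/1.4772 = -0.9450.

-0.945c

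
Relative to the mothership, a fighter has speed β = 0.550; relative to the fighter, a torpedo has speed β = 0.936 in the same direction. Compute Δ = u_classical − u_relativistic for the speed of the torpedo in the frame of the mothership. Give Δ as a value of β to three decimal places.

Δ = 0.505

Galilean: u_cl = 0.936 + 0.550 = 1.4860.
Relativistic: u_rel = (0.936 + 0.550) / (1 + 0.936·0.550) = 1.4860/1.5148 = 0.9810.
Δ = 1.4860 − 0.9810 = 0.5050.
(The classical prediction exceeds c; the relativistic result does not.)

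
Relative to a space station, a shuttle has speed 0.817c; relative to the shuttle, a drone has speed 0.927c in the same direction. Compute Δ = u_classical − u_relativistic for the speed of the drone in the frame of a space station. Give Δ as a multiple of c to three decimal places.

Galilean: u_cl = 0.927 + 0.817 = 1.7440.
Relativistic: u_rel = (0.927 + 0.817) / (1 + 0.927·0.817) = 1.7440/1.7574 = 0.9924.
Δ = 1.7440 − 0.9924 = 0.7516.
(The classical prediction exceeds c; the relativistic result does not.)

Δ = 0.752c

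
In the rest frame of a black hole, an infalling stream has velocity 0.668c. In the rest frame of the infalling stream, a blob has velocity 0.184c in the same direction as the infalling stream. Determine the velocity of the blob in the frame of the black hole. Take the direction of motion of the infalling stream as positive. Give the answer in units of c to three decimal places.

0.759c

With v = 0.668 and u' = 0.184 (in units of c),
u = (u' + v)/(1 + u'v/c²):
u = (0.184 + 0.668) / (1 + 0.184·0.668) = 0.8520/1.1229 = 0.7587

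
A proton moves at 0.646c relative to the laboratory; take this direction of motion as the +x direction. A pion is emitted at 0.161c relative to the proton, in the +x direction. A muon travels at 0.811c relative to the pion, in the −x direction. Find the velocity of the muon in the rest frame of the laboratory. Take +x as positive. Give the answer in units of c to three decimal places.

-0.197c

Apply u = (u' + v)/(1 + u'v/c²) successively, working outward toward the laboratory.
Start: velocity of the proton relative to the laboratory = 0.6460c.
Compose with the pion (u' = 0.161 in the proton frame): u_1 = (0.161 + 0.646) / (1 + 0.161·0.646) = 0.8070/1.1040 = 0.7310.
Compose with the muon (u' = -0.811 in the pion frame): u_2 = (-0.811 + 0.731) / (1 + (-0.811)·0.731) = -0.0800/0.4072 = -0.1965.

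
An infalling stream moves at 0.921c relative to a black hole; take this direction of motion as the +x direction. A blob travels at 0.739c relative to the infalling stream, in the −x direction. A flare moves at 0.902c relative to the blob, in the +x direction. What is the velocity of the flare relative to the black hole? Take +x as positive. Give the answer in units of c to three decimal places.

Apply u = (u' + v)/(1 + u'v/c²) successively, working outward toward the black hole.
Start: velocity of the infalling stream relative to the black hole = 0.9210c.
Compose with the blob (u' = -0.739 in the infalling stream frame): u_1 = (-0.739 + 0.921) / (1 + (-0.739)·0.921) = 0.1820/0.3194 = 0.5699.
Compose with the flare (u' = 0.902 in the blob frame): u_2 = (0.902 + 0.570) / (1 + 0.902·0.570) = 1.4719/1.5140 = 0.9722.

+0.972c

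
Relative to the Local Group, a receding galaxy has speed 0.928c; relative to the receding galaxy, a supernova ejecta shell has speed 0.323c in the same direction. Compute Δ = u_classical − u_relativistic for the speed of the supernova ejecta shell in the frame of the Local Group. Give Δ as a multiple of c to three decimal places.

Δ = 0.289c

Galilean: u_cl = 0.323 + 0.928 = 1.2510.
Relativistic: u_rel = (0.323 + 0.928) / (1 + 0.323·0.928) = 1.2510/1.2997 = 0.9625.
Δ = 1.2510 − 0.9625 = 0.2885.
(The classical prediction exceeds c; the relativistic result does not.)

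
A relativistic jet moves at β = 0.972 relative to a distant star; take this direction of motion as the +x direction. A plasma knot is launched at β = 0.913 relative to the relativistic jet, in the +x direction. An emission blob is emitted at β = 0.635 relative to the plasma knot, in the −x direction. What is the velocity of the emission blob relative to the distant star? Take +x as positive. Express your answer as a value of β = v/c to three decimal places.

Apply u = (u' + v)/(1 + u'v/c²) successively, working outward toward the distant star.
Start: velocity of the relativistic jet relative to the distant star = 0.9720c.
Compose with the plasma knot (u' = 0.913 in the relativistic jet frame): u_1 = (0.913 + 0.972) / (1 + 0.913·0.972) = 1.8850/1.8874 = 0.9987.
Compose with the emission blob (u' = -0.635 in the plasma knot frame): u_2 = (-0.635 + 0.999) / (1 + (-0.635)·0.999) = 0.3637/0.3658 = 0.9942.

β = +0.994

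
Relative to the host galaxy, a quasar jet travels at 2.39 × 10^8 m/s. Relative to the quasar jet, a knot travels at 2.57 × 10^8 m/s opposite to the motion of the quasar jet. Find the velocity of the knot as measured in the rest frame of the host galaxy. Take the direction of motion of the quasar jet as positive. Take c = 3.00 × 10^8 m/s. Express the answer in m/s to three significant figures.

-5.67 × 10^7 m/s

In units of c (dividing by 3.00 × 10^8 m/s): v = 0.797, u' = -0.857.
u = (u' + v)/(1 + u'v/c²):
u = (-0.857 + 0.797) / (1 + (-0.857)·0.797) = -0.0600/0.3175 = -0.1890
(Galilean addition would give -0.060c.)
Converting back: u = -0.1890 × 3.00 × 10^8 m/s.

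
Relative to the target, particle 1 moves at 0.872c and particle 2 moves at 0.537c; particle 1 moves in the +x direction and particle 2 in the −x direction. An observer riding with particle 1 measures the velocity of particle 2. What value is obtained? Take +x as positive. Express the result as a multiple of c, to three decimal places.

β_A = 0.872, β_B = -0.537.
Transform to A's frame with the inverse velocity-addition law: u' = (u − v)/(1 − uv/c²), taking u = β_B and v = β_A.
u' = (-0.537 − 0.872) / (1 − (0.872)(-0.537)) = -1.4090/1.4683 = -0.9596.

-0.960c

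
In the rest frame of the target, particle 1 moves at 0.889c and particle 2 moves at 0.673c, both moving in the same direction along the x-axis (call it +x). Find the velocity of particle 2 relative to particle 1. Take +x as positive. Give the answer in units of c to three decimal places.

-0.538c

β_A = 0.889, β_B = 0.673.
Transform to A's frame with the inverse velocity-addition law: u' = (u − v)/(1 − uv/c²), taking u = β_B and v = β_A.
u' = (0.673 − 0.889) / (1 − (0.889)(0.673)) = -0.2160/0.4017 = -0.5377.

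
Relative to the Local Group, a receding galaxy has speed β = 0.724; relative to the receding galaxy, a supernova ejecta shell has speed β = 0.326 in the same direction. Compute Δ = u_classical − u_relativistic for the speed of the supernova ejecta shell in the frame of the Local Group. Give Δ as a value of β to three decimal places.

Δ = 0.201

Galilean: u_cl = 0.326 + 0.724 = 1.0500.
Relativistic: u_rel = (0.326 + 0.724) / (1 + 0.326·0.724) = 1.0500/1.2360 = 0.8495.
Δ = 1.0500 − 0.8495 = 0.2005.
(The classical prediction exceeds c; the relativistic result does not.)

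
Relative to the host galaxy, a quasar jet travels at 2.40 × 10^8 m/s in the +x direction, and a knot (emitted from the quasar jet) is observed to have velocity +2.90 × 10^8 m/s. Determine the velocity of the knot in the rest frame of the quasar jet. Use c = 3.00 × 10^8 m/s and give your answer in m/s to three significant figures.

+2.21 × 10^8 m/s

v = 0.800c, u = 0.967c.
Invert the composition law: u' = (u − v)/(1 − uv/c²).
u' = (0.967 − 0.800) / (1 − (0.967)(0.800)) = 0.1667/0.2267 = 0.7353.
u' = 0.7353 × 3.00 × 10^8 m/s.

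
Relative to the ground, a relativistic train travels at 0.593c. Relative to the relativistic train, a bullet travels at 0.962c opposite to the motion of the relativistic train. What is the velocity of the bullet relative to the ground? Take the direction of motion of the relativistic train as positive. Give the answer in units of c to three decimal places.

With v = 0.593 and u' = -0.962 (in units of c),
u = (u' + v)/(1 + u'v/c²):
u = (-0.962 + 0.593) / (1 + (-0.962)·0.593) = -0.3690/0.4295 = -0.8591

-0.859c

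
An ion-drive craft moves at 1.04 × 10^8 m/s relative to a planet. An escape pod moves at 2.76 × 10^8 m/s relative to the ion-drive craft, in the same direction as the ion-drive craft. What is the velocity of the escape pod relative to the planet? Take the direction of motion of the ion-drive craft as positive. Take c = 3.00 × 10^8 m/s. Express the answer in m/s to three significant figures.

In units of c (dividing by 3.00 × 10^8 m/s): v = 0.347, u' = 0.920.
u = (u' + v)/(1 + u'v/c²):
u = (0.920 + 0.347) / (1 + 0.920·0.347) = 1.2667/1.3189 = 0.9604
(Galilean addition would give +1.267c, exceeding c.)
Converting back: u = 0.9604 × 3.00 × 10^8 m/s.

2.88 × 10^8 m/s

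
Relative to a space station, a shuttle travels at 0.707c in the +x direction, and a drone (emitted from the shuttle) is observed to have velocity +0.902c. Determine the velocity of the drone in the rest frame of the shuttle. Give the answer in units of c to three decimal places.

Invert the composition law: u' = (u − v)/(1 − uv/c²).
u' = (0.902 − 0.707) / (1 − (0.902)(0.707)) = 0.1950/0.3623 = 0.5382.

+0.538c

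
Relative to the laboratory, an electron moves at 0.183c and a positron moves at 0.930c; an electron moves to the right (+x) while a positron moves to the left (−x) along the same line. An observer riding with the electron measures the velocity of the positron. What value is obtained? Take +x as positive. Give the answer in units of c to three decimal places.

-0.951c

β_A = 0.183, β_B = -0.930.
Transform to A's frame with the inverse velocity-addition law: u' = (u − v)/(1 − uv/c²), taking u = β_B and v = β_A.
u' = (-0.930 − 0.183) / (1 − (0.183)(-0.930)) = -1.1130/1.1702 = -0.9511.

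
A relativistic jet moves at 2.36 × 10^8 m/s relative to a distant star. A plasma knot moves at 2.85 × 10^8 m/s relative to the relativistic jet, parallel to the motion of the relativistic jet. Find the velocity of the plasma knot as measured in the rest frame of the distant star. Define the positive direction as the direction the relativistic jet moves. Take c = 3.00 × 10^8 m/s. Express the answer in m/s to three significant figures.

2.98 × 10^8 m/s

In units of c (dividing by 3.00 × 10^8 m/s): v = 0.787, u' = 0.950.
u = (u' + v)/(1 + u'v/c²):
u = (0.950 + 0.787) / (1 + 0.950·0.787) = 1.7367/1.7473 = 0.9939
Converting back: u = 0.9939 × 3.00 × 10^8 m/s.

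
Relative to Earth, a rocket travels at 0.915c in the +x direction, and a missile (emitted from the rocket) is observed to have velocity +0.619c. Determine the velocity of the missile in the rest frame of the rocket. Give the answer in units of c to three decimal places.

Invert the composition law: u' = (u − v)/(1 − uv/c²).
u' = (0.619 − 0.915) / (1 − (0.619)(0.915)) = -0.2960/0.4336 = -0.6826.

-0.683c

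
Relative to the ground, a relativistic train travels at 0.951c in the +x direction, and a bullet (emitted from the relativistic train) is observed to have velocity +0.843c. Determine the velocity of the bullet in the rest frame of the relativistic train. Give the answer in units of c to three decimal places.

-0.545c

Invert the composition law: u' = (u − v)/(1 − uv/c²).
u' = (0.843 − 0.951) / (1 − (0.843)(0.951)) = -0.1080/0.1983 = -0.5446.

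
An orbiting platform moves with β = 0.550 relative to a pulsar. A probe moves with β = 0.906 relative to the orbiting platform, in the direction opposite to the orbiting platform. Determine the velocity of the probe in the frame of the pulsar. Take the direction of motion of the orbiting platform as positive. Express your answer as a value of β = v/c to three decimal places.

With v = 0.550 and u' = -0.906 (in units of c),
u = (u' + v)/(1 + u'v/c²):
u = (-0.906 + 0.550) / (1 + (-0.906)·0.550) = -0.3560/0.5017 = -0.7096
(Galilean addition would give -0.356c.)

β = -0.710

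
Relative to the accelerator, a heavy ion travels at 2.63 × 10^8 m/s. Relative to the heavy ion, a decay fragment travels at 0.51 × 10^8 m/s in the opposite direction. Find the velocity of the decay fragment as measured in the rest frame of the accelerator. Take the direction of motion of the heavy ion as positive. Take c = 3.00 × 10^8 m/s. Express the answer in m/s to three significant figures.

In units of c (dividing by 3.00 × 10^8 m/s): v = 0.877, u' = -0.170.
u = (u' + v)/(1 + u'v/c²):
u = (-0.170 + 0.877) / (1 + (-0.170)·0.877) = 0.7067/0.8510 = 0.8304
(Galilean addition would give +0.707c.)
Converting back: u = 0.8304 × 3.00 × 10^8 m/s.

+2.49 × 10^8 m/s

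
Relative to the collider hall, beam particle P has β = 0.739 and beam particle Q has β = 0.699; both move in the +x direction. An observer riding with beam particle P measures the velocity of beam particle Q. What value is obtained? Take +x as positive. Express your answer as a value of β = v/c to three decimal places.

β_A = 0.739, β_B = 0.699.
Transform to A's frame with the inverse velocity-addition law: u' = (u − v)/(1 − uv/c²), taking u = β_B and v = β_A.
u' = (0.699 − 0.739) / (1 − (0.739)(0.699)) = -0.0400/0.4834 = -0.0827.

β = -0.083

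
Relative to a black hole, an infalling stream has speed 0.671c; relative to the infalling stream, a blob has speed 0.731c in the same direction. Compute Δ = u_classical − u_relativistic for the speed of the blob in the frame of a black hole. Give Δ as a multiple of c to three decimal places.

Galilean: u_cl = 0.731 + 0.671 = 1.4020.
Relativistic: u_rel = (0.731 + 0.671) / (1 + 0.731·0.671) = 1.4020/1.4905 = 0.9406.
Δ = 1.4020 − 0.9406 = 0.4614.
(The classical prediction exceeds c; the relativistic result does not.)

Δ = 0.461c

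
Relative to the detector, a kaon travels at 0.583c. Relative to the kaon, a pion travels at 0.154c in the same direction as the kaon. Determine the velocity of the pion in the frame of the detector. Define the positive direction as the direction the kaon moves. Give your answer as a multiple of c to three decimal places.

0.676c

With v = 0.583 and u' = 0.154 (in units of c),
u = (u' + v)/(1 + u'v/c²):
u = (0.154 + 0.583) / (1 + 0.154·0.583) = 0.7370/1.0898 = 0.6763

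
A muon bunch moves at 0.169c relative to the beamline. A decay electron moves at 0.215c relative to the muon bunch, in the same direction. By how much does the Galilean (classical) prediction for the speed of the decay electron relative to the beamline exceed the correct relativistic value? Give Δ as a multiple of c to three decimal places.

Δ = 0.013c

Galilean: u_cl = 0.215 + 0.169 = 0.3840.
Relativistic: u_rel = (0.215 + 0.169) / (1 + 0.215·0.169) = 0.3840/1.0363 = 0.3705.
Δ = 0.3840 − 0.3705 = 0.0135.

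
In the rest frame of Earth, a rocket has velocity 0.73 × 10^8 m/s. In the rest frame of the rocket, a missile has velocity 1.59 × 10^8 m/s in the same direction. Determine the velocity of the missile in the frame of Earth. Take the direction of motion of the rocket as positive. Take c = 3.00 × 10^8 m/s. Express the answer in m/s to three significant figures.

2.05 × 10^8 m/s

In units of c (dividing by 3.00 × 10^8 m/s): v = 0.243, u' = 0.530.
u = (u' + v)/(1 + u'v/c²):
u = (0.530 + 0.243) / (1 + 0.530·0.243) = 0.7733/1.1290 = 0.6850
Converting back: u = 0.6850 × 3.00 × 10^8 m/s.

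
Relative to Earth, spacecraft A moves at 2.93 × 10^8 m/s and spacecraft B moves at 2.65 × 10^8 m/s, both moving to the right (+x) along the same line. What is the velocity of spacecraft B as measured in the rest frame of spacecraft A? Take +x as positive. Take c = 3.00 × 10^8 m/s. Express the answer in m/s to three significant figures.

β_A = 0.977, β_B = 0.883 (dividing each by c = 3.00 × 10^8 m/s).
Transform to A's frame with the inverse velocity-addition law: u' = (u − v)/(1 − uv/c²), taking u = β_B and v = β_A.
u' = (0.883 − 0.977) / (1 − (0.977)(0.883)) = -0.0933/0.1373 = -0.6799.
u' = -0.6799 × 3.00 × 10^8 m/s.

-2.04 × 10^8 m/s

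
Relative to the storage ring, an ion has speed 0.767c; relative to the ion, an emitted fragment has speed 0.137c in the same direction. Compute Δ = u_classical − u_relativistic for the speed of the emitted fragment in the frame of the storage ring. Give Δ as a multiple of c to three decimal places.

Galilean: u_cl = 0.137 + 0.767 = 0.9040.
Relativistic: u_rel = (0.137 + 0.767) / (1 + 0.137·0.767) = 0.9040/1.1051 = 0.8180.
Δ = 0.9040 − 0.8180 = 0.0860.

Δ = 0.086c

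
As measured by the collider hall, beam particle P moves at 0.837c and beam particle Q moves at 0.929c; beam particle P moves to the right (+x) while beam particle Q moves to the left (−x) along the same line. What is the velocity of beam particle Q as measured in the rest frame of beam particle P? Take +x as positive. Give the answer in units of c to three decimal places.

-0.993c

β_A = 0.837, β_B = -0.929.
Transform to A's frame with the inverse velocity-addition law: u' = (u − v)/(1 − uv/c²), taking u = β_B and v = β_A.
u' = (-0.929 − 0.837) / (1 − (0.837)(-0.929)) = -1.7660/1.7776 = -0.9935.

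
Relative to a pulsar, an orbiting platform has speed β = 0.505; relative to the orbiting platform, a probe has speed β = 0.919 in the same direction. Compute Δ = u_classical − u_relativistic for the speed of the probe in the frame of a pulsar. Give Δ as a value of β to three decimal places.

Galilean: u_cl = 0.919 + 0.505 = 1.4240.
Relativistic: u_rel = (0.919 + 0.505) / (1 + 0.919·0.505) = 1.4240/1.4641 = 0.9726.
Δ = 1.4240 − 0.9726 = 0.4514.
(The classical prediction exceeds c; the relativistic result does not.)

Δ = 0.451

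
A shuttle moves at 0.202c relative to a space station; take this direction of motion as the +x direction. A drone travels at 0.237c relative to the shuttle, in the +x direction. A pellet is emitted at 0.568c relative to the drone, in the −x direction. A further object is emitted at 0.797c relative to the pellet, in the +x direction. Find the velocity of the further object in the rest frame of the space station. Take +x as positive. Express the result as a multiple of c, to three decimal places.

Apply u = (u' + v)/(1 + u'v/c²) successively, working outward toward the space station.
Start: velocity of the shuttle relative to the space station = 0.2020c.
Compose with the drone (u' = 0.237 in the shuttle frame): u_1 = (0.237 + 0.202) / (1 + 0.237·0.202) = 0.4390/1.0479 = 0.4189.
Compose with the pellet (u' = -0.568 in the drone frame): u_2 = (-0.568 + 0.419) / (1 + (-0.568)·0.419) = -0.1491/0.7620 = -0.1956.
Compose with the further object (u' = 0.797 in the pellet frame): u_3 = (0.797 + (-0.196)) / (1 + 0.797·(-0.196)) = 0.6014/0.8441 = 0.7125.

+0.712c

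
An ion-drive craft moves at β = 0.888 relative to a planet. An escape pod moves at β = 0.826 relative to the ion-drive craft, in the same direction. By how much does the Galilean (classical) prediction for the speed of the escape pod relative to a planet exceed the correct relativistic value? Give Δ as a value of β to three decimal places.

Galilean: u_cl = 0.826 + 0.888 = 1.7140.
Relativistic: u_rel = (0.826 + 0.888) / (1 + 0.826·0.888) = 1.7140/1.7335 = 0.9888.
Δ = 1.7140 − 0.9888 = 0.7252.
(The classical prediction exceeds c; the relativistic result does not.)

Δ = 0.725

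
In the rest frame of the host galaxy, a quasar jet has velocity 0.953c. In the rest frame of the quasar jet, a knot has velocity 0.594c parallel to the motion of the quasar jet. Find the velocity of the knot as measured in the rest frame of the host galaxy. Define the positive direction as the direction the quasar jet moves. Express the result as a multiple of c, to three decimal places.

0.988c

With v = 0.953 and u' = 0.594 (in units of c),
u = (u' + v)/(1 + u'v/c²):
u = (0.594 + 0.953) / (1 + 0.594·0.953) = 1.5470/1.5661 = 0.9878
(Galilean addition would give +1.547c, exceeding c.)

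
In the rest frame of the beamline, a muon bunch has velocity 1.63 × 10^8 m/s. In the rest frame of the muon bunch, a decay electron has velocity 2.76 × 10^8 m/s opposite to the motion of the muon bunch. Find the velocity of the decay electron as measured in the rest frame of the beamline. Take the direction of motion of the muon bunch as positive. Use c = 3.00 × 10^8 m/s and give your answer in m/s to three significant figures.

In units of c (dividing by 3.00 × 10^8 m/s): v = 0.543, u' = -0.920.
u = (u' + v)/(1 + u'v/c²):
u = (-0.920 + 0.543) / (1 + (-0.920)·0.543) = -0.3767/0.5001 = -0.7531
Converting back: u = -0.7531 × 3.00 × 10^8 m/s.

-2.26 × 10^8 m/s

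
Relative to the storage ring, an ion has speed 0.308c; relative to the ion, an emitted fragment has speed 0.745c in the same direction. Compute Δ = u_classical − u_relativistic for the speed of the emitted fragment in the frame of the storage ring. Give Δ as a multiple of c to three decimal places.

Δ = 0.197c

Galilean: u_cl = 0.745 + 0.308 = 1.0530.
Relativistic: u_rel = (0.745 + 0.308) / (1 + 0.745·0.308) = 1.0530/1.2295 = 0.8565.
Δ = 1.0530 − 0.8565 = 0.1965.
(The classical prediction exceeds c; the relativistic result does not.)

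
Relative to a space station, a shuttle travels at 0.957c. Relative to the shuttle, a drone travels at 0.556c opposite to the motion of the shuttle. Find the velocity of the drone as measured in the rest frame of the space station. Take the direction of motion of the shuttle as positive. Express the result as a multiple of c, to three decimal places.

With v = 0.957 and u' = -0.556 (in units of c),
u = (u' + v)/(1 + u'v/c²):
u = (-0.556 + 0.957) / (1 + (-0.556)·0.957) = 0.4010/0.4679 = 0.8570
(Galilean addition would give +0.401c.)

+0.857c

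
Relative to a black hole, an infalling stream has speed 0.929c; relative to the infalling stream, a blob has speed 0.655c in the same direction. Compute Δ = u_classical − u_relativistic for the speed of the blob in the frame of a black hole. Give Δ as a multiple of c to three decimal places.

Δ = 0.599c

Galilean: u_cl = 0.655 + 0.929 = 1.5840.
Relativistic: u_rel = (0.655 + 0.929) / (1 + 0.655·0.929) = 1.5840/1.6085 = 0.9848.
Δ = 1.5840 − 0.9848 = 0.5992.
(The classical prediction exceeds c; the relativistic result does not.)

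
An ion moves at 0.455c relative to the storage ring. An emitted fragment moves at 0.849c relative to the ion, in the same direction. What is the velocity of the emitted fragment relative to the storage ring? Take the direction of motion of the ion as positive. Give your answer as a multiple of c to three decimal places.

0.941c

With v = 0.455 and u' = 0.849 (in units of c),
u = (u' + v)/(1 + u'v/c²):
u = (0.849 + 0.455) / (1 + 0.849·0.455) = 1.3040/1.3863 = 0.9406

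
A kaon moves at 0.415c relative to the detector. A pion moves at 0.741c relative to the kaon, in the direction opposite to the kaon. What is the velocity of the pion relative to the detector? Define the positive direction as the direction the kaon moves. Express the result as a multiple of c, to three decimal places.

-0.471c

With v = 0.415 and u' = -0.741 (in units of c),
u = (u' + v)/(1 + u'v/c²):
u = (-0.741 + 0.415) / (1 + (-0.741)·0.415) = -0.3260/0.6925 = -0.4708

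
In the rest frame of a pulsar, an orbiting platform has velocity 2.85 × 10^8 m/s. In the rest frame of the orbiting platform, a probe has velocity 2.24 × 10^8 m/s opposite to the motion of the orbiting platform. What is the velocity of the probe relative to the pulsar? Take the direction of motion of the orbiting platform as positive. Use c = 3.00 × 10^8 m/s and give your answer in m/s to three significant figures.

In units of c (dividing by 3.00 × 10^8 m/s): v = 0.950, u' = -0.747.
u = (u' + v)/(1 + u'v/c²):
u = (-0.747 + 0.950) / (1 + (-0.747)·0.950) = 0.2033/0.2907 = 0.6995
Converting back: u = 0.6995 × 3.00 × 10^8 m/s.

+2.10 × 10^8 m/s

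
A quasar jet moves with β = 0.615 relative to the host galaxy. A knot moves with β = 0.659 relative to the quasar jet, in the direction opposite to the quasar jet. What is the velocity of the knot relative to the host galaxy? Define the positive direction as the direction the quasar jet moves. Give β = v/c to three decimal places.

With v = 0.615 and u' = -0.659 (in units of c),
u = (u' + v)/(1 + u'v/c²):
u = (-0.659 + 0.615) / (1 + (-0.659)·0.615) = -0.0440/0.5947 = -0.0740

β = -0.074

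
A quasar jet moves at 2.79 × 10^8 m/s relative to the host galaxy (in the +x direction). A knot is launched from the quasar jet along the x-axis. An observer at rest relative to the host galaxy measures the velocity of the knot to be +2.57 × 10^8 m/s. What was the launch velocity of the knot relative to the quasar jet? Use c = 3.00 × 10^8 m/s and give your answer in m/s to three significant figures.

-1.08 × 10^8 m/s

v = 0.930c, u = 0.857c.
Invert the composition law: u' = (u − v)/(1 − uv/c²).
u' = (0.857 − 0.930) / (1 − (0.857)(0.930)) = -0.0733/0.2033 = -0.3607.
u' = -0.3607 × 3.00 × 10^8 m/s.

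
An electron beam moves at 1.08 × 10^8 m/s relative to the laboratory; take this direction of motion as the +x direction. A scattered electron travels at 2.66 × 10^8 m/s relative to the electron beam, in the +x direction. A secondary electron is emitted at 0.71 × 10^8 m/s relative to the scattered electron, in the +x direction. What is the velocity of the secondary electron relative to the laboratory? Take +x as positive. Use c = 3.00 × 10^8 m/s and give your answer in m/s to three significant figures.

Apply u = (u' + v)/(1 + u'v/c²) successively, working outward toward the laboratory.
(Dividing each given speed by c = 3.00 × 10^8 m/s to work in units of c.)
Start: velocity of the electron beam relative to the laboratory = 0.3600c.
Compose with the scattered electron (u' = 0.887 in the electron beam frame): u_1 = (0.887 + 0.360) / (1 + 0.887·0.360) = 1.2467/1.3192 = 0.9450.
Compose with the secondary electron (u' = 0.237 in the scattered electron frame): u_2 = (0.237 + 0.945) / (1 + 0.237·0.945) = 1.1817/1.2237 = 0.9657.
So u = 0.9657 × 3.00 × 10^8 m/s.

2.90 × 10^8 m/s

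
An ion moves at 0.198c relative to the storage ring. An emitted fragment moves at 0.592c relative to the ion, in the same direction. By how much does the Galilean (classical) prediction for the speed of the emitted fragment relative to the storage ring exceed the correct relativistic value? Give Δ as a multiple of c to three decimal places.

Δ = 0.083c

Galilean: u_cl = 0.592 + 0.198 = 0.7900.
Relativistic: u_rel = (0.592 + 0.198) / (1 + 0.592·0.198) = 0.7900/1.1172 = 0.7071.
Δ = 0.7900 − 0.7071 = 0.0829.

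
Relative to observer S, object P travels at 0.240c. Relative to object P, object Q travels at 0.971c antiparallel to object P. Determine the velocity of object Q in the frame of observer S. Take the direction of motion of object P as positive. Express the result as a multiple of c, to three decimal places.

-0.953c

With v = 0.240 and u' = -0.971 (in units of c),
u = (u' + v)/(1 + u'v/c²):
u = (-0.971 + 0.240) / (1 + (-0.971)·0.240) = -0.7310/0.7670 = -0.9531
(Galilean addition would give -0.731c.)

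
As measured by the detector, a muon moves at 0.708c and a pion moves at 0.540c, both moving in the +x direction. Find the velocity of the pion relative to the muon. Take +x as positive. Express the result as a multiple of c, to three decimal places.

β_A = 0.708, β_B = 0.540.
Transform to A's frame with the inverse velocity-addition law: u' = (u − v)/(1 − uv/c²), taking u = β_B and v = β_A.
u' = (0.540 − 0.708) / (1 − (0.708)(0.540)) = -0.1680/0.6177 = -0.2720.

-0.272c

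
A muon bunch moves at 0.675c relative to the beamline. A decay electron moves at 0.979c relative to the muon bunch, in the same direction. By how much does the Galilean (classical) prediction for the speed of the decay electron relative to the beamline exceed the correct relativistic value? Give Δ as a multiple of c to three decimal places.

Δ = 0.658c

Galilean: u_cl = 0.979 + 0.675 = 1.6540.
Relativistic: u_rel = (0.979 + 0.675) / (1 + 0.979·0.675) = 1.6540/1.6608 = 0.9959.
Δ = 1.6540 − 0.9959 = 0.6581.
(The classical prediction exceeds c; the relativistic result does not.)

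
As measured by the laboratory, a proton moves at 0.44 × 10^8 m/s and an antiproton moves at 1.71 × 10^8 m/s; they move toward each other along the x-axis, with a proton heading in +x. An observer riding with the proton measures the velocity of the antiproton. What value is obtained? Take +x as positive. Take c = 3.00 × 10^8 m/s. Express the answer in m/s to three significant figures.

β_A = 0.147, β_B = -0.570 (dividing each by c = 3.00 × 10^8 m/s).
Transform to A's frame with the inverse velocity-addition law: u' = (u − v)/(1 − uv/c²), taking u = β_B and v = β_A.
u' = (-0.570 − 0.147) / (1 − (0.147)(-0.570)) = -0.7167/1.0836 = -0.6614.
u' = -0.6614 × 3.00 × 10^8 m/s.

-1.98 × 10^8 m/s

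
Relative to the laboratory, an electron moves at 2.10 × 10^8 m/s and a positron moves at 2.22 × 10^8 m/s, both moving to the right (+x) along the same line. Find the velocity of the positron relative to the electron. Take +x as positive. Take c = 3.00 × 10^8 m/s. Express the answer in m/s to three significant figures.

β_A = 0.700, β_B = 0.740 (dividing each by c = 3.00 × 10^8 m/s).
Transform to A's frame with the inverse velocity-addition law: u' = (u − v)/(1 − uv/c²), taking u = β_B and v = β_A.
u' = (0.740 − 0.700) / (1 − (0.700)(0.740)) = 0.0400/0.4820 = 0.0830.
u' = 0.0830 × 3.00 × 10^8 m/s.

+2.49 × 10^7 m/s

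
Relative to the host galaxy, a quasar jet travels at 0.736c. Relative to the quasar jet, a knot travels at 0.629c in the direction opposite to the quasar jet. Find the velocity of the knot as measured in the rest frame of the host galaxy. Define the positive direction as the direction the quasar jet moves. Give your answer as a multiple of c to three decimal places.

+0.199c

With v = 0.736 and u' = -0.629 (in units of c),
u = (u' + v)/(1 + u'v/c²):
u = (-0.629 + 0.736) / (1 + (-0.629)·0.736) = 0.1070/0.5371 = 0.1992
(Galilean addition would give +0.107c.)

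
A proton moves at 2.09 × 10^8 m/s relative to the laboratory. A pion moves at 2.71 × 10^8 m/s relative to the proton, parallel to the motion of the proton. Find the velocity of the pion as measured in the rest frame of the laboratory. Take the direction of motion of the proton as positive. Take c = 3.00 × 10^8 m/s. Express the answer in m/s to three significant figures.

2.95 × 10^8 m/s

In units of c (dividing by 3.00 × 10^8 m/s): v = 0.697, u' = 0.903.
u = (u' + v)/(1 + u'v/c²):
u = (0.903 + 0.697) / (1 + 0.903·0.697) = 1.6000/1.6293 = 0.9820
Converting back: u = 0.9820 × 3.00 × 10^8 m/s.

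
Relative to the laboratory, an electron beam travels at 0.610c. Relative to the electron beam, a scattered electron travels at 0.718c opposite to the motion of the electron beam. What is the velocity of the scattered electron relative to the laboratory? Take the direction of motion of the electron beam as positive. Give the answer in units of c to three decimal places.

-0.192c

With v = 0.610 and u' = -0.718 (in units of c),
u = (u' + v)/(1 + u'v/c²):
u = (-0.718 + 0.610) / (1 + (-0.718)·0.610) = -0.1080/0.5620 = -0.1922
(Galilean addition would give -0.108c.)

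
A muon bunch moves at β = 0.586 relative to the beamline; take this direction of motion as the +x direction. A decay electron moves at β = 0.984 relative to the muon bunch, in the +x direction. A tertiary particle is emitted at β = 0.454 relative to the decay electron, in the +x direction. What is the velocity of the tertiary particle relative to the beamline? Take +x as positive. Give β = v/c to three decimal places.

β = 0.998

Apply u = (u' + v)/(1 + u'v/c²) successively, working outward toward the beamline.
Start: velocity of the muon bunch relative to the beamline = 0.5860c.
Compose with the decay electron (u' = 0.984 in the muon bunch frame): u_1 = (0.984 + 0.586) / (1 + 0.984·0.586) = 1.5700/1.5766 = 0.9958.
Compose with the tertiary particle (u' = 0.454 in the decay electron frame): u_2 = (0.454 + 0.996) / (1 + 0.454·0.996) = 1.4498/1.4521 = 0.9984.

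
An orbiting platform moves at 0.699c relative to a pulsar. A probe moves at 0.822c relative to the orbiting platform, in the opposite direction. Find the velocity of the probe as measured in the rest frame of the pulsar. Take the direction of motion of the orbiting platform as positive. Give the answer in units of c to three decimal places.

-0.289c

With v = 0.699 and u' = -0.822 (in units of c),
u = (u' + v)/(1 + u'v/c²):
u = (-0.822 + 0.699) / (1 + (-0.822)·0.699) = -0.1230/0.4254 = -0.2891
(Galilean addition would give -0.123c.)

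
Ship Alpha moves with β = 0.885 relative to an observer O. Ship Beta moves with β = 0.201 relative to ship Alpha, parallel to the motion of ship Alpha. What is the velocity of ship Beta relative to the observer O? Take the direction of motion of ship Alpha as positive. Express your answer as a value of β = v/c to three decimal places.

β = 0.922

With v = 0.885 and u' = 0.201 (in units of c),
u = (u' + v)/(1 + u'v/c²):
u = (0.201 + 0.885) / (1 + 0.201·0.885) = 1.0860/1.1779 = 0.9220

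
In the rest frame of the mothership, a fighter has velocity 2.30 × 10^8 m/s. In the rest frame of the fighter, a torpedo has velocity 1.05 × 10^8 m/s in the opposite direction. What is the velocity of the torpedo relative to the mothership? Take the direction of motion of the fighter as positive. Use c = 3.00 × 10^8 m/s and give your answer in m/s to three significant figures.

+1.71 × 10^8 m/s

In units of c (dividing by 3.00 × 10^8 m/s): v = 0.767, u' = -0.350.
u = (u' + v)/(1 + u'v/c²):
u = (-0.350 + 0.767) / (1 + (-0.350)·0.767) = 0.4167/0.7317 = 0.5695
Converting back: u = 0.5695 × 3.00 × 10^8 m/s.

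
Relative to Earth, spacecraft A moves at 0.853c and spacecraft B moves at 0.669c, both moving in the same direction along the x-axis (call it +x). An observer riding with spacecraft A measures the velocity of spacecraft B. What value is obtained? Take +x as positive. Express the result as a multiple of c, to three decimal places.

β_A = 0.853, β_B = 0.669.
Transform to A's frame with the inverse velocity-addition law: u' = (u − v)/(1 − uv/c²), taking u = β_B and v = β_A.
u' = (0.669 − 0.853) / (1 − (0.853)(0.669)) = -0.1840/0.4293 = -0.4286.

-0.429c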